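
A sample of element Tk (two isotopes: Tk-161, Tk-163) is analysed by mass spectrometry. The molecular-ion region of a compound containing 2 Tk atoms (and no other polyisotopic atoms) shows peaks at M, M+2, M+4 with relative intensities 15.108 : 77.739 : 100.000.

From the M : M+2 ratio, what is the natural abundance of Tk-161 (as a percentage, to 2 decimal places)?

Write p for the Tk-161 fraction. I(M+2)/I(M) = [C(2,1)·p^1·(1−p)] / p^2 = 2·(1−p)/p = 77.739/15.108 = 5.1456
(1−p)/p = 5.1456/2 = 2.5728  ⇒  p = 1/(1 + 2.5728) = 0.2799
Tk-161: 27.99%, Tk-163: 72.01%.

27.99%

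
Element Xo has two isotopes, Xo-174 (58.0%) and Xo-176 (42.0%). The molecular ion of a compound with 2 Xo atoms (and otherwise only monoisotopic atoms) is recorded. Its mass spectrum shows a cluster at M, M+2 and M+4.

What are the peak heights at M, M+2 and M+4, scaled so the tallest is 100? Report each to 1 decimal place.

Expanding (0.580 + 0.420)^2:
P(M) = 0.580^2 = 0.336400
P(M+2) = 2 × 0.580^1 × 0.420^1 = 0.487200
P(M+4) = 0.420^2 = 0.176400
The M+2 peak is largest (0.487200); scaling to 100 gives 69.0 : 100.0 : 36.2.

69.0 : 100.0 : 36.2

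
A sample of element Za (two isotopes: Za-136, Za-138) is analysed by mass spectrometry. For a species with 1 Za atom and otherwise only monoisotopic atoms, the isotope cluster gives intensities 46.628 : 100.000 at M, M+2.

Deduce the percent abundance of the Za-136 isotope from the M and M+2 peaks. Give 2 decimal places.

If p is the fraction of Za that is Za-136, then I(M+2)/I(M) = [C(1,1)·p^0·(1−p)] / p^1 = 1·(1−p)/p = 100.000/46.628 = 2.1446
(1−p)/p = 2.1446/1 = 2.1446  ⇒  p = 1/(1 + 2.1446) = 0.3180
Za-136: 31.80%, Za-138: 68.20%.

31.80%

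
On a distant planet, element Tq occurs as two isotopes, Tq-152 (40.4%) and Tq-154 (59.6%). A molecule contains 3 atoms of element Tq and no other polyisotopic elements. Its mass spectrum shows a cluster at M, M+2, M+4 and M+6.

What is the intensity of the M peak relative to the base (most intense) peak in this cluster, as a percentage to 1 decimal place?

Term probabilities: M 0.0659, M+2 0.2918, M+4 0.4305, M+6 0.2117. Base peak = M+4.
P(M+4) = C(3,2) × 0.404^1 × 0.596^2 = 3 × 0.4040 × 0.355216 = 0.430522 (base)
P(M) = C(3,0) × 0.404^3 × 0.596^0 = 1 × 0.06593926 × 1.0000 = 0.065939
Relative intensity = 0.065939 / 0.430522 × 100 = 15.3

15.3%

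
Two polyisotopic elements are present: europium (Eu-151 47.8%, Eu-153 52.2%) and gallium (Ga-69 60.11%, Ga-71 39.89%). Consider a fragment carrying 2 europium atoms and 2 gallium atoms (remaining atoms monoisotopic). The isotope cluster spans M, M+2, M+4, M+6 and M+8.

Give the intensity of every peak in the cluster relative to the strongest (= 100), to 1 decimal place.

22.1 : 77.5 : 100.0 : 56.2 : 11.6

Europium pattern (n=2): 0.228484 : 0.499032 : 0.272484
Gallium pattern (n=2): 0.36132121 : 0.47955758 : 0.15912121
Convolve the two distributions (both contribute in 2-u steps):
  M: 0.228484×0.36132121 = 0.082556
  M+2: 0.228484×0.47955758 + 0.499032×0.36132121 = 0.289882
  M+4: 0.228484×0.15912121 + 0.499032×0.47955758 + 0.272484×0.36132121 = 0.374125
  M+6: 0.499032×0.15912121 + 0.272484×0.47955758 = 0.210078
  M+8: 0.272484×0.15912121 = 0.043358
Scale to base peak (0.374125) = 100: 22.1 : 77.5 : 100.0 : 56.2 : 11.6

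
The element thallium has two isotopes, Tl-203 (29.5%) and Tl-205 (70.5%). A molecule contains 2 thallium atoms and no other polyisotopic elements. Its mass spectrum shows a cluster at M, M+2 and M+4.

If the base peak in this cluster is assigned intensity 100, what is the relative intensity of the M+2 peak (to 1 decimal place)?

83.7

Binomial terms of (0.295 + 0.705)^2: M 0.0870, M+2 0.4160, M+4 0.4970 → M+4 is the base peak.
P(M+4) = C(2,2) × 0.295^0 × 0.705^2 = 1 × 1.0000 × 0.497025 = 0.497025 (base)
P(M+2) = C(2,1) × 0.295^1 × 0.705^1 = 2 × 0.2950 × 0.7050 = 0.415950
Relative intensity = 0.415950 / 0.497025 × 100 = 83.7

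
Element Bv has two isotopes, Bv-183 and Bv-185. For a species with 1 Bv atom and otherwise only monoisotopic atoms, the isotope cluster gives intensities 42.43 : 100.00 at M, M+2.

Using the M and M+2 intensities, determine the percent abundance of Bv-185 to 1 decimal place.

If p is the fraction of Bv that is Bv-183, then I(M+2)/I(M) = [C(1,1)·p^0·(1−p)] / p^1 = 1·(1−p)/p = 100.00/42.43 = 2.3568
(1−p)/p = 2.3568/1 = 2.3568  ⇒  p = 1/(1 + 2.3568) = 0.2979
Bv-183: 29.8%, Bv-185: 70.2%.

70.2%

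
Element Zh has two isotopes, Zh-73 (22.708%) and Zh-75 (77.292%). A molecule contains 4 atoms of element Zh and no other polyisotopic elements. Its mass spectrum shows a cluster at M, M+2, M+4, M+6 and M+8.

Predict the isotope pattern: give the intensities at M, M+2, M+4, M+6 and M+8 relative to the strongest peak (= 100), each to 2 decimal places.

The 4 Zh atoms are independent, so intensities follow the terms of (0.22708 + 0.77292)^4.
P(M) = 0.22708^4 = 0.002659
P(M+2) = 4 × 0.22708^3 × 0.77292^1 = 0.036202
P(M+4) = 6 × 0.22708^2 × 0.77292^2 = 0.184832
P(M+6) = 4 × 0.22708^1 × 0.77292^3 = 0.419414
P(M+8) = 0.77292^4 = 0.356893
The M+6 peak is largest (0.419414); scaling to 100 gives 0.63 : 8.63 : 44.07 : 100.00 : 85.09.

0.63 : 8.63 : 44.07 : 100.00 : 85.09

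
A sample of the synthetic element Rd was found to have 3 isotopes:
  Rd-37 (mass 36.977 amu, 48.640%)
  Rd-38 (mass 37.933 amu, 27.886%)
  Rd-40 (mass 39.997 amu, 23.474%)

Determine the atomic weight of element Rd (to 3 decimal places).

37.953 amu

Average mass = Σ (abundance × isotope mass) = 0.48640 × 36.977 + 0.27886 × 37.933 + 0.23474 × 39.997
= 17.9856 + 10.5780 + 9.3889 = 37.9525 amu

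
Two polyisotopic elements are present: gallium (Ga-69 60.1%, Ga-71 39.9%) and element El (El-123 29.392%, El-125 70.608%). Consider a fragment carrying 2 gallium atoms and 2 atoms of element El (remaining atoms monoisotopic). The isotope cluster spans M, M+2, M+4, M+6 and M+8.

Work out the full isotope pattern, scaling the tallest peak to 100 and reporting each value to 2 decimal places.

7.94 : 48.70 : 100.00 : 77.68 : 20.20

Gallium pattern (n=2): 0.361201 : 0.479598 : 0.159201
Element El pattern (n=2): 0.08638897 : 0.41506207 : 0.49854897
Convolve the two distributions (both contribute in 2-u steps):
  M: 0.361201×0.08638897 = 0.031204
  M+2: 0.361201×0.41506207 + 0.479598×0.08638897 = 0.191353
  M+4: 0.361201×0.49854897 + 0.479598×0.41506207 + 0.159201×0.08638897 = 0.392893
  M+6: 0.479598×0.49854897 + 0.159201×0.41506207 = 0.305181
  M+8: 0.159201×0.49854897 = 0.079369
Scale to base peak (0.392893) = 100: 7.94 : 48.70 : 100.00 : 77.68 : 20.20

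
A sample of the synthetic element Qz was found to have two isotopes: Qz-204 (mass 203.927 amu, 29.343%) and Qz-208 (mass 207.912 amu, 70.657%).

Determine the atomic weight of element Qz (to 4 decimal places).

Average mass = Σ (abundance × isotope mass) = 0.29343 × 203.927 + 0.70657 × 207.912
= 59.83830 + 146.90438 = 206.74268 amu

206.7427 amu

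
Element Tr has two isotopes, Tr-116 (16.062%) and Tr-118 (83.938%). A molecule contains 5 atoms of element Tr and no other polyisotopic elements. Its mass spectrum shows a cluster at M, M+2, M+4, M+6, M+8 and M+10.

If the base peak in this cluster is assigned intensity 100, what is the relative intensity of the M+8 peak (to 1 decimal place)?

95.7

Term probabilities: M 0.0001, M+2 0.0028, M+4 0.0292, M+6 0.1526, M+8 0.3987, M+10 0.4167. Base peak = M+10.
P(M+10) = C(5,5) × 0.16062^0 × 0.83938^5 = 1 × 1.0000 × 0.41667082 = 0.416671 (base)
P(M+8) = C(5,4) × 0.16062^1 × 0.83938^4 = 5 × 0.16062 × 0.49640308 = 0.398661
Relative intensity = 0.398661 / 0.416671 × 100 = 95.7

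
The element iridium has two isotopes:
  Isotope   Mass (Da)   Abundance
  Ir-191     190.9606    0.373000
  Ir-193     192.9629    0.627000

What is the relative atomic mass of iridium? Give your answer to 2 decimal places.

Weight each isotope mass by its fractional abundance: 0.373000 × 190.9606 + 0.627000 × 192.9629
= 71.22830 + 120.98774 = 192.21604 Da

192.22 Da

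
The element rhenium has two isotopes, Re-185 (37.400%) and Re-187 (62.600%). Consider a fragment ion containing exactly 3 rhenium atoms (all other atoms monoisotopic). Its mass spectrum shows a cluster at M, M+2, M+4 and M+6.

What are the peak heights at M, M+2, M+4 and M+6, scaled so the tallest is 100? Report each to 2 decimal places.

Each Re atom is independently Re-185 (p = 0.37400) or Re-187 (q = 0.62600); the cluster is the binomial expansion (p + q)^3.
P(M) = 0.37400^3 = 0.052314
P(M+2) = 3 × 0.37400^2 × 0.62600^1 = 0.262687
P(M+4) = 3 × 0.37400^1 × 0.62600^2 = 0.439685
P(M+6) = 0.62600^3 = 0.245314
The M+4 peak is largest (0.439685); scaling to 100 gives 11.90 : 59.74 : 100.00 : 55.79.

11.90 : 59.74 : 100.00 : 55.79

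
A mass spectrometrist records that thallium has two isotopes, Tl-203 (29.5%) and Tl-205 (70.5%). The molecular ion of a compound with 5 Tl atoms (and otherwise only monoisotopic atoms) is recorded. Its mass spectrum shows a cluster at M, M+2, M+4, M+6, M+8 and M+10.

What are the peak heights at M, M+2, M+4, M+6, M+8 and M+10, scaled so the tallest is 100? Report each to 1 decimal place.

Each Tl atom is independently Tl-203 (p = 0.295) or Tl-205 (q = 0.705); the cluster is the binomial expansion (p + q)^5.
P(M) = 0.295^5 = 0.002234
P(M+2) = 5 × 0.295^4 × 0.705^1 = 0.026696
P(M+4) = 10 × 0.295^3 × 0.705^2 = 0.127598
P(M+6) = 10 × 0.295^2 × 0.705^3 = 0.304938
P(M+8) = 5 × 0.295^1 × 0.705^4 = 0.364375
P(M+10) = 0.705^5 = 0.174159
The M+8 peak is largest (0.364375); scaling to 100 gives 0.6 : 7.3 : 35.0 : 83.7 : 100.0 : 47.8.

0.6 : 7.3 : 35.0 : 83.7 : 100.0 : 47.8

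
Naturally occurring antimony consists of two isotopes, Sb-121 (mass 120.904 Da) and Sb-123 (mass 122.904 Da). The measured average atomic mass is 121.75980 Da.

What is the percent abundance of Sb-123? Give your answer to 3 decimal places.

42.790%

Writing the weighted mean with unknown fraction x of Sb-121:
120.904·x + 122.904·(1 − x) = 121.75980
(120.904 − 122.904)·x = 121.75980 − 122.904
x = -1.14420 / -2.000 = 0.57210 → 57.210% Sb-121, 42.790% Sb-123.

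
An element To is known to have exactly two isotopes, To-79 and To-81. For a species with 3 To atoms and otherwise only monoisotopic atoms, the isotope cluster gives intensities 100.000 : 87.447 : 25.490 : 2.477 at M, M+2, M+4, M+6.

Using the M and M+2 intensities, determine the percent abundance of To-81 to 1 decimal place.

Let p = fractional abundance of To-79. I(M+2)/I(M) = [C(3,1)·p^2·(1−p)] / p^3 = 3·(1−p)/p = 87.447/100.000 = 0.8745
(1−p)/p = 0.8745/3 = 0.2915  ⇒  p = 1/(1 + 0.2915) = 0.7743
To-79: 77.4%, To-81: 22.6%.

22.6%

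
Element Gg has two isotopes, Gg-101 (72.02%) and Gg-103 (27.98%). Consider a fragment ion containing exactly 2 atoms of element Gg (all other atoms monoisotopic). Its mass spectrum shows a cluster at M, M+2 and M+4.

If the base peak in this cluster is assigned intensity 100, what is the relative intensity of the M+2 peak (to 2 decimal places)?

Term probabilities: M 0.5187, M+2 0.4030, M+4 0.0783. Base peak = M.
P(M) = C(2,0) × 0.7202^2 × 0.2798^0 = 1 × 0.51868804 × 1.0000 = 0.518688 (base)
P(M+2) = C(2,1) × 0.7202^1 × 0.2798^1 = 2 × 0.7202 × 0.2798 = 0.403024
Relative intensity = 0.403024 / 0.518688 × 100 = 77.70

77.70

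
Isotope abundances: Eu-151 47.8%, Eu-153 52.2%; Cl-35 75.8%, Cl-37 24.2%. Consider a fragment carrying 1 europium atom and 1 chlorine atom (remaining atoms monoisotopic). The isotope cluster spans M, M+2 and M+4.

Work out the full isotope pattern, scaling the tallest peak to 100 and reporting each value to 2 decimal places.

Europium pattern (n=1): 0.4780 : 0.5220
Chlorine pattern (n=1): 0.7580 : 0.2420
Convolve the two distributions (both contribute in 2-u steps):
  M: 0.4780×0.7580 = 0.362324
  M+2: 0.4780×0.2420 + 0.5220×0.7580 = 0.511352
  M+4: 0.5220×0.2420 = 0.126324
Scale to base peak (0.511352) = 100: 70.86 : 100.00 : 24.70

70.86 : 100.00 : 24.70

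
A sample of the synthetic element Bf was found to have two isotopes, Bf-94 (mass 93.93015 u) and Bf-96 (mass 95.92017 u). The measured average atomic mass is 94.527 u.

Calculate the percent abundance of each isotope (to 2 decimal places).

Bf-94: 70.01%, Bf-96: 29.99%

Writing the weighted mean with unknown fraction x of Bf-94:
93.93015·x + 95.92017·(1 − x) = 94.527
(93.93015 − 95.92017)·x = 94.527 − 95.92017
x = -1.39317 / -1.99002 = 0.70008 → 70.01% Bf-94, 29.99% Bf-96.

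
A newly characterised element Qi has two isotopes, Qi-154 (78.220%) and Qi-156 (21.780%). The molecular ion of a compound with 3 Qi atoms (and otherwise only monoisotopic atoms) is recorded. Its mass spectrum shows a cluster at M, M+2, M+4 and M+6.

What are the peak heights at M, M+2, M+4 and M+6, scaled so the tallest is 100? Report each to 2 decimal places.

100.00 : 83.53 : 23.26 : 2.16

Expanding (0.78220 + 0.21780)^3:
P(M) = 0.78220^3 = 0.478579
P(M+2) = 3 × 0.78220^2 × 0.21780^1 = 0.399774
P(M+4) = 3 × 0.78220^1 × 0.21780^2 = 0.111315
P(M+6) = 0.21780^3 = 0.010332
The M peak is largest (0.478579); scaling to 100 gives 100.00 : 83.53 : 23.26 : 2.16.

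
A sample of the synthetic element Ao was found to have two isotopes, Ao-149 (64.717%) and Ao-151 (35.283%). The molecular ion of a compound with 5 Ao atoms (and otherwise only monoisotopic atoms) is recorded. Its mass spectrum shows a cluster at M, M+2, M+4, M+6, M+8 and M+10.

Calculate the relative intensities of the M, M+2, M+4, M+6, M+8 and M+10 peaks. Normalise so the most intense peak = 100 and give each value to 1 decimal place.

33.6 : 91.7 : 100.0 : 54.5 : 14.9 : 1.6

Expanding (0.64717 + 0.35283)^5:
P(M) = 0.64717^5 = 0.113525
P(M+2) = 5 × 0.64717^4 × 0.35283^1 = 0.309463
P(M+4) = 10 × 0.64717^3 × 0.35283^2 = 0.337432
P(M+6) = 10 × 0.64717^2 × 0.35283^3 = 0.183964
P(M+8) = 5 × 0.64717^1 × 0.35283^4 = 0.050148
P(M+10) = 0.35283^5 = 0.005468
The M+4 peak is largest (0.337432); scaling to 100 gives 33.6 : 91.7 : 100.0 : 54.5 : 14.9 : 1.6.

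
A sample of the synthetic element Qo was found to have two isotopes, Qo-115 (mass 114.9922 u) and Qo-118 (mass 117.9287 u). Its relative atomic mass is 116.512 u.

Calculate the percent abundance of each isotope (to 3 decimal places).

Qo-115: 48.245%, Qo-118: 51.755%

Writing the weighted mean with unknown fraction x of Qo-115:
114.9922·x + 117.9287·(1 − x) = 116.512
(114.9922 − 117.9287)·x = 116.512 − 117.9287
x = -1.4167 / -2.9365 = 0.48245 → 48.245% Qo-115, 51.755% Qo-118.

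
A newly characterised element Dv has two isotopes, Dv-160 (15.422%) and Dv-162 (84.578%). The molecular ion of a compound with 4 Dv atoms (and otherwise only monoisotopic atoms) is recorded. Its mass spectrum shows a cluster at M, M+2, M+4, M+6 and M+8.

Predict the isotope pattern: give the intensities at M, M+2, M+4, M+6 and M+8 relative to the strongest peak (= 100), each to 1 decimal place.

The 4 Dv atoms are independent, so intensities follow the terms of (0.15422 + 0.84578)^4.
P(M) = 0.15422^4 = 0.000566
P(M+2) = 4 × 0.15422^3 × 0.84578^1 = 0.012409
P(M+4) = 6 × 0.15422^2 × 0.84578^2 = 0.102082
P(M+6) = 4 × 0.15422^1 × 0.84578^3 = 0.373227
P(M+8) = 0.84578^4 = 0.511717
The M+8 peak is largest (0.511717); scaling to 100 gives 0.1 : 2.4 : 19.9 : 72.9 : 100.0.

0.1 : 2.4 : 19.9 : 72.9 : 100.0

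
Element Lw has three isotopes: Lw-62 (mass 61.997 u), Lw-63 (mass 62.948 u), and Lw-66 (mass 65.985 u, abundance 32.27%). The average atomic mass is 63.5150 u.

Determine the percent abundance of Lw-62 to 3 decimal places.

Let x and y be the fractions of Lw-62 and Lw-63. Then x + y = 1 − 0.3227 = 0.6773 and 61.997x + 62.948y = 63.5150 − 0.3227×65.985 = 42.2216405.
Substituting: 61.997x + 62.948(0.6773 − x) = 42.2216405
(61.997 − 62.948)x = -0.4130399  ⇒  x = 0.43432, y = 0.24298
Lw-62: 43.432%, Lw-63: 24.298%.

43.432%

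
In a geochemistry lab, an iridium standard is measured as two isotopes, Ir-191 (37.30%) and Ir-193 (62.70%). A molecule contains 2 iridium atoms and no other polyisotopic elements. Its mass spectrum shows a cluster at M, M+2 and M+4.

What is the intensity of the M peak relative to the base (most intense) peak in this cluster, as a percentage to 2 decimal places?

29.74%

Binomial terms of (0.3730 + 0.6270)^2: M 0.1391, M+2 0.4677, M+4 0.3931 → M+2 is the base peak.
P(M+2) = C(2,1) × 0.3730^1 × 0.6270^1 = 2 × 0.3730 × 0.6270 = 0.467742 (base)
P(M) = C(2,0) × 0.3730^2 × 0.6270^0 = 1 × 0.139129 × 1.0000 = 0.139129
Relative intensity = 0.139129 / 0.467742 × 100 = 29.74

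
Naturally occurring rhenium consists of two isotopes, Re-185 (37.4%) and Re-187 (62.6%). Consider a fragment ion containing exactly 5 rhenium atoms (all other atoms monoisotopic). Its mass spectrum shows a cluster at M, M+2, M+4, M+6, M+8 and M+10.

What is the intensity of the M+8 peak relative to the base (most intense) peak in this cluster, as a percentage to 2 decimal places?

83.69%

(0.374 + 0.626)^5 gives M 0.0073, M+2 0.0612, M+4 0.2050, M+6 0.3431, M+8 0.2872, M+10 0.0961; the largest is M+6.
P(M+6) = C(5,3) × 0.374^2 × 0.626^3 = 10 × 0.139876 × 0.24531438 = 0.343136 (base)
P(M+8) = C(5,4) × 0.374^1 × 0.626^4 = 5 × 0.3740 × 0.1535668 = 0.287170
Relative intensity = 0.287170 / 0.343136 × 100 = 83.69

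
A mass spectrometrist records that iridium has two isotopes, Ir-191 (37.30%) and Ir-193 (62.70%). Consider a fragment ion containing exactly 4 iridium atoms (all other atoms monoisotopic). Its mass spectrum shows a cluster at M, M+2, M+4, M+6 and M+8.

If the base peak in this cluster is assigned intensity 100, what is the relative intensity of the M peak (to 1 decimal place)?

5.3

Term probabilities: M 0.0194, M+2 0.1302, M+4 0.3282, M+6 0.3678, M+8 0.1546. Base peak = M+6.
P(M+6) = C(4,3) × 0.3730^1 × 0.6270^3 = 4 × 0.3730 × 0.24649188 = 0.367766 (base)
P(M) = C(4,0) × 0.3730^4 × 0.6270^0 = 1 × 0.01935688 × 1.0000 = 0.019357
Relative intensity = 0.019357 / 0.367766 × 100 = 5.3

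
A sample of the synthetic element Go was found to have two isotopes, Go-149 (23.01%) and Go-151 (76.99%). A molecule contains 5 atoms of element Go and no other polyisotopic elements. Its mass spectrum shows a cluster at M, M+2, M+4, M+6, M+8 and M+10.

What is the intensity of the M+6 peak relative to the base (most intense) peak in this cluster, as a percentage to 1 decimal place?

59.8%

Binomial terms of (0.2301 + 0.7699)^5: M 0.0006, M+2 0.0108, M+4 0.0722, M+6 0.2416, M+8 0.4042, M+10 0.2705 → M+8 is the base peak.
P(M+8) = C(5,4) × 0.2301^1 × 0.7699^4 = 5 × 0.2301 × 0.35134783 = 0.404226 (base)
P(M+6) = C(5,3) × 0.2301^2 × 0.7699^3 = 10 × 0.05294601 × 0.45635515 = 0.241622
Relative intensity = 0.241622 / 0.404226 × 100 = 59.8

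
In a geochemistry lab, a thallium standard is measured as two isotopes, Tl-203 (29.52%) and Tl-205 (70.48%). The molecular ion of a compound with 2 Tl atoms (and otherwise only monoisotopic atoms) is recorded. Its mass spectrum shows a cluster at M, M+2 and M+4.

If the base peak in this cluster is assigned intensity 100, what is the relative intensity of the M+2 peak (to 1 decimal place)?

83.8

Term probabilities: M 0.0871, M+2 0.4161, M+4 0.4967. Base peak = M+4.
P(M+4) = C(2,2) × 0.2952^0 × 0.7048^2 = 1 × 1.0000 × 0.49674304 = 0.496743 (base)
P(M+2) = C(2,1) × 0.2952^1 × 0.7048^1 = 2 × 0.2952 × 0.7048 = 0.416114
Relative intensity = 0.416114 / 0.496743 × 100 = 83.8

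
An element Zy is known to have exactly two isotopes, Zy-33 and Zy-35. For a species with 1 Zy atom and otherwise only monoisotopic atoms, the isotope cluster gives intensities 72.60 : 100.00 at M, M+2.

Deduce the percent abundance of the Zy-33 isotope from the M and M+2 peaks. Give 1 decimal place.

42.1%

If p is the fraction of Zy that is Zy-33, then I(M+2)/I(M) = [C(1,1)·p^0·(1−p)] / p^1 = 1·(1−p)/p = 100.00/72.60 = 1.3774
(1−p)/p = 1.3774/1 = 1.3774  ⇒  p = 1/(1 + 1.3774) = 0.4206
Zy-33: 42.1%, Zy-35: 57.9%.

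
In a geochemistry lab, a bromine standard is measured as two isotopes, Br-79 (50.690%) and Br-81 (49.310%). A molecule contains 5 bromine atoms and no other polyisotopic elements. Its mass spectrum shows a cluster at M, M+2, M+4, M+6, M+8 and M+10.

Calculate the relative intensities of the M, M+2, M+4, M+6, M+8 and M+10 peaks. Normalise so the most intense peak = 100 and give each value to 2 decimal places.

10.57 : 51.40 : 100.00 : 97.28 : 47.31 : 9.21

Each Br atom is independently Br-79 (p = 0.50690) or Br-81 (q = 0.49310); the cluster is the binomial expansion (p + q)^5.
P(M) = 0.50690^5 = 0.033467
P(M+2) = 5 × 0.50690^4 × 0.49310^1 = 0.162777
P(M+4) = 10 × 0.50690^3 × 0.49310^2 = 0.316692
P(M+6) = 10 × 0.50690^2 × 0.49310^3 = 0.308070
P(M+8) = 5 × 0.50690^1 × 0.49310^4 = 0.149842
P(M+10) = 0.49310^5 = 0.029152
The M+4 peak is largest (0.316692); scaling to 100 gives 10.57 : 51.40 : 100.00 : 97.28 : 47.31 : 9.21.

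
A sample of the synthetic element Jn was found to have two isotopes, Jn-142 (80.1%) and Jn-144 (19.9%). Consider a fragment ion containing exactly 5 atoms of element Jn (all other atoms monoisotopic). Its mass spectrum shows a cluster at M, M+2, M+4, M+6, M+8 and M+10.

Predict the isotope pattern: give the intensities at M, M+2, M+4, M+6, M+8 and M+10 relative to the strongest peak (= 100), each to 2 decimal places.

Each Jn atom is independently Jn-142 (p = 0.801) or Jn-144 (q = 0.199); the cluster is the binomial expansion (p + q)^5.
P(M) = 0.801^5 = 0.329733
P(M+2) = 5 × 0.801^4 × 0.199^1 = 0.409594
P(M+4) = 10 × 0.801^3 × 0.199^2 = 0.203518
P(M+6) = 10 × 0.801^2 × 0.199^3 = 0.050562
P(M+8) = 5 × 0.801^1 × 0.199^4 = 0.006281
P(M+10) = 0.199^5 = 0.000312
The M+2 peak is largest (0.409594); scaling to 100 gives 80.50 : 100.00 : 49.69 : 12.34 : 1.53 : 0.08.

80.50 : 100.00 : 49.69 : 12.34 : 1.53 : 0.08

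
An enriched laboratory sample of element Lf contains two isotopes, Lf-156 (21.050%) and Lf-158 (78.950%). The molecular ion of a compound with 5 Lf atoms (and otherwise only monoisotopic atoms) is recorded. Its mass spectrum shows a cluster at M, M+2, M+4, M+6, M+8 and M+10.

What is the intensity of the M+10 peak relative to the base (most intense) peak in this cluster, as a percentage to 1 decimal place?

75.0%

Binomial terms of (0.21050 + 0.78950)^5: M 0.0004, M+2 0.0078, M+4 0.0581, M+6 0.2181, M+8 0.4089, M+10 0.3067 → M+8 is the base peak.
P(M+8) = C(5,4) × 0.21050^1 × 0.78950^4 = 5 × 0.2105 × 0.38851567 = 0.408913 (base)
P(M+10) = C(5,5) × 0.21050^0 × 0.78950^5 = 1 × 1.0000 × 0.30673312 = 0.306733
Relative intensity = 0.306733 / 0.408913 × 100 = 75.0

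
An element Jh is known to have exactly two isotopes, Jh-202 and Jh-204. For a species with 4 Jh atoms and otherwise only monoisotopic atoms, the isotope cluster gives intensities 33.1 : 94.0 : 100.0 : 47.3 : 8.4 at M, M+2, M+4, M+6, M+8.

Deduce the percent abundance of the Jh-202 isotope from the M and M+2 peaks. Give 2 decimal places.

58.48%

Let p = fractional abundance of Jh-202. I(M+2)/I(M) = [C(4,1)·p^3·(1−p)] / p^4 = 4·(1−p)/p = 94.0/33.1 = 2.8399
(1−p)/p = 2.8399/4 = 0.7100  ⇒  p = 1/(1 + 0.7100) = 0.5848
Jh-202: 58.48%, Jh-204: 41.52%.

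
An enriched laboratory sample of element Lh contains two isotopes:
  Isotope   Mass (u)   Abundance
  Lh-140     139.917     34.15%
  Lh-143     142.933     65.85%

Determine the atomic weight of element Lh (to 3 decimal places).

141.903 u

Weight each isotope mass by its fractional abundance: 0.3415 × 139.917 + 0.6585 × 142.933
= 47.7817 + 94.1214 = 141.9031 u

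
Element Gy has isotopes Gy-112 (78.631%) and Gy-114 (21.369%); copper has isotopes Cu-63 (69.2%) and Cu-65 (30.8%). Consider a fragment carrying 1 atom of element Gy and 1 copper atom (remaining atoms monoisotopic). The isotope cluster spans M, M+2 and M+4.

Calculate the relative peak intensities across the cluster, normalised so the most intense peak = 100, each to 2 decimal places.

Element Gy pattern (n=1): 0.78631 : 0.21369
Copper pattern (n=1): 0.6920 : 0.3080
Convolve the two distributions (both contribute in 2-u steps):
  M: 0.78631×0.6920 = 0.544127
  M+2: 0.78631×0.3080 + 0.21369×0.6920 = 0.390057
  M+4: 0.21369×0.3080 = 0.065817
Scale to base peak (0.544127) = 100: 100.00 : 71.68 : 12.10

100.00 : 71.68 : 12.10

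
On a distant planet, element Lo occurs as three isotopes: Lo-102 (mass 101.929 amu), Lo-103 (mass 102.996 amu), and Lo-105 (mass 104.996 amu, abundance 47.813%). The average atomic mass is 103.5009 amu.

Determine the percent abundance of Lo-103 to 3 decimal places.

9.885%

Let x and y be the fractions of Lo-102 and Lo-103. Then x + y = 1 − 0.47813 = 0.52187 and 101.929x + 102.996y = 103.5009 − 0.47813×104.996 = 53.29916252.
Substituting: 101.929x + 102.996(0.52187 − x) = 53.29916252
(101.929 − 102.996)x = -0.45136  ⇒  x = 0.42302, y = 0.09885
Lo-102: 42.302%, Lo-103: 9.885%.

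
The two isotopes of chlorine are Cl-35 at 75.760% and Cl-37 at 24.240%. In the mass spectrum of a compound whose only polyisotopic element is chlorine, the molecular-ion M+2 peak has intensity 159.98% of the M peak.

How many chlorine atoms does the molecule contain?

The M+2/M ratio from n Cl atoms is n · q/p = n · 0.24240/0.75760.
n = 1.5998 × 0.75760/0.24240 = 5.00 ≈ 5

5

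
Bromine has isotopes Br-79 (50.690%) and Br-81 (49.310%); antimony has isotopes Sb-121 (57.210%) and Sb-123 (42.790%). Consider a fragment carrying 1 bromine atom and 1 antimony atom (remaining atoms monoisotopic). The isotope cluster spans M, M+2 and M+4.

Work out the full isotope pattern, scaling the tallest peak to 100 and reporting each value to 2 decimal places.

58.12 : 100.00 : 42.28

Bromine pattern (n=1): 0.5069 : 0.4931
Antimony pattern (n=1): 0.5721 : 0.4279
Convolve the two distributions (both contribute in 2-u steps):
  M: 0.5069×0.5721 = 0.289997
  M+2: 0.5069×0.4279 + 0.4931×0.5721 = 0.499005
  M+4: 0.4931×0.4279 = 0.210997
Scale to base peak (0.499005) = 100: 58.12 : 100.00 : 42.28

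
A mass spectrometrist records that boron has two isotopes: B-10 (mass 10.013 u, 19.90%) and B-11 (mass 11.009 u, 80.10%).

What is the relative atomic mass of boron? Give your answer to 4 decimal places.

Weight each isotope mass by its fractional abundance: 0.1990 × 10.013 + 0.8010 × 11.009
= 1.99259 + 8.81821 = 10.81080 u

10.8108 u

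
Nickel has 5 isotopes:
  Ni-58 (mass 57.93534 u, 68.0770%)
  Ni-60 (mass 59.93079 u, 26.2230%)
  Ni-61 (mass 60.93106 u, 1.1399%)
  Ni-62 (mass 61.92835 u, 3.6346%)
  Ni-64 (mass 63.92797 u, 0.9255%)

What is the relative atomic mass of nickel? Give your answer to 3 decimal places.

58.693 u

Weight each isotope mass by its fractional abundance: 0.680770 × 57.93534 + 0.262230 × 59.93079 + 0.011399 × 60.93106 + 0.036346 × 61.92835 + 0.009255 × 63.92797
= 39.440641 + 15.715651 + 0.694553 + 2.250848 + 0.591653 = 58.693346 u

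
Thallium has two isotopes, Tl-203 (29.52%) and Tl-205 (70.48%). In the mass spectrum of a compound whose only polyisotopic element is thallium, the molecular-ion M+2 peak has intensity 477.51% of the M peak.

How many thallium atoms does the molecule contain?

With n Tl atoms, P(M+2)/P(M) = C(n,1)·p^(n−1)q / p^n = n·q/p = n · 0.7048/0.2952.
n = 4.7751 × 0.2952/0.7048 = 2.00 ≈ 2

2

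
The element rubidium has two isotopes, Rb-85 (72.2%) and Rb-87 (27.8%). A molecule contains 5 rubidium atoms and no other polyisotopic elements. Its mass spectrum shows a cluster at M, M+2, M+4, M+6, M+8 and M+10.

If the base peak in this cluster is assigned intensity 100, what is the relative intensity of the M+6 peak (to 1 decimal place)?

29.7

Term probabilities: M 0.1962, M+2 0.3777, M+4 0.2909, M+6 0.1120, M+8 0.0216, M+10 0.0017. Base peak = M+2.
P(M+2) = C(5,1) × 0.722^4 × 0.278^1 = 5 × 0.27173701 × 0.2780 = 0.377714 (base)
P(M+6) = C(5,3) × 0.722^2 × 0.278^3 = 10 × 0.521284 × 0.02148495 = 0.111998
Relative intensity = 0.111998 / 0.377714 × 100 = 29.7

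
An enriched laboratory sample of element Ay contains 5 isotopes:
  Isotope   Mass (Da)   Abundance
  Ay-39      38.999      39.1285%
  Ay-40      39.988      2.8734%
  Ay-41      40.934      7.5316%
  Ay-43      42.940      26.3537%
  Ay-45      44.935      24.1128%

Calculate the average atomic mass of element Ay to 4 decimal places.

Average mass = Σ (abundance × isotope mass) = 0.391285 × 38.999 + 0.028734 × 39.988 + 0.075316 × 40.934 + 0.263537 × 42.940 + 0.241128 × 44.935
= 15.25972 + 1.14902 + 3.08299 + 11.31628 + 10.83509 = 41.64310 Da

41.6431 Da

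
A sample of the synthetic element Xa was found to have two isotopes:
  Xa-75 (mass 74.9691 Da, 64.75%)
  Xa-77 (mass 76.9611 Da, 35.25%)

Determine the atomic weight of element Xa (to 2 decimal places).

Average mass = Σ (abundance × isotope mass) = 0.6475 × 74.9691 + 0.3525 × 76.9611
= 48.54249 + 27.12879 = 75.67128 Da

75.67 Da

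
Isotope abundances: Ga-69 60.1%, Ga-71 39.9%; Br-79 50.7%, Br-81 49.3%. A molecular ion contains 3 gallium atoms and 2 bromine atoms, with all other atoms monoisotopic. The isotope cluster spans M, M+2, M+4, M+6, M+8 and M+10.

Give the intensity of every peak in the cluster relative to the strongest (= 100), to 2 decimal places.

Gallium pattern (n=3): 0.2170818 : 0.4323576 : 0.2870394 : 0.0635212
Bromine pattern (n=2): 0.257049 : 0.499902 : 0.243049
Convolve the two distributions (both contribute in 2-u steps):
  M: 0.2170818×0.257049 = 0.055801
  M+2: 0.2170818×0.499902 + 0.4323576×0.257049 = 0.219657
  M+4: 0.2170818×0.243049 + 0.4323576×0.499902 + 0.2870394×0.257049 = 0.342681
  M+6: 0.4323576×0.243049 + 0.2870394×0.499902 + 0.0635212×0.257049 = 0.264904
  M+8: 0.2870394×0.243049 + 0.0635212×0.499902 = 0.101519
  M+10: 0.0635212×0.243049 = 0.015439
Scale to base peak (0.342681) = 100: 16.28 : 64.10 : 100.00 : 77.30 : 29.62 : 4.51

16.28 : 64.10 : 100.00 : 77.30 : 29.62 : 4.51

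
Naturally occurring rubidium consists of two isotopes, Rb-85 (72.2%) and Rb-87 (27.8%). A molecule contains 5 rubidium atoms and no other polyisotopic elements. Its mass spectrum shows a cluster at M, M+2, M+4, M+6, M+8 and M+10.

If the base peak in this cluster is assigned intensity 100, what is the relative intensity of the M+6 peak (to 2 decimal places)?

29.65

Binomial terms of (0.722 + 0.278)^5: M 0.1962, M+2 0.3777, M+4 0.2909, M+6 0.1120, M+8 0.0216, M+10 0.0017 → M+2 is the base peak.
P(M+2) = C(5,1) × 0.722^4 × 0.278^1 = 5 × 0.27173701 × 0.2780 = 0.377714 (base)
P(M+6) = C(5,3) × 0.722^2 × 0.278^3 = 10 × 0.521284 × 0.02148495 = 0.111998
Relative intensity = 0.111998 / 0.377714 × 100 = 29.65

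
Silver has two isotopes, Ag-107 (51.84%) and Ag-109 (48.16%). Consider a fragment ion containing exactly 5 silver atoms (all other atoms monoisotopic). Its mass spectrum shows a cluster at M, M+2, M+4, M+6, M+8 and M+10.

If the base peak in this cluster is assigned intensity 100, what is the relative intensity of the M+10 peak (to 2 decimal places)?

8.02

(0.5184 + 0.4816)^5 gives M 0.0374, M+2 0.1739, M+4 0.3231, M+6 0.3002, M+8 0.1394, M+10 0.0259; the largest is M+4.
P(M+4) = C(5,2) × 0.5184^3 × 0.4816^2 = 10 × 0.13931407 × 0.23193856 = 0.323123 (base)
P(M+10) = C(5,5) × 0.5184^0 × 0.4816^5 = 1 × 1.0000 × 0.02590791 = 0.025908
Relative intensity = 0.025908 / 0.323123 × 100 = 8.02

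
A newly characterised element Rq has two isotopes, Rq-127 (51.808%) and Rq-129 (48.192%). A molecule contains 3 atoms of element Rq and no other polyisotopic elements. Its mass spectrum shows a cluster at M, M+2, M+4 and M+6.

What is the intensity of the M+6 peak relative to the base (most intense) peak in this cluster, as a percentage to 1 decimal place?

28.8%

Binomial terms of (0.51808 + 0.48192)^3: M 0.1391, M+2 0.3881, M+4 0.3610, M+6 0.1119 → M+2 is the base peak.
P(M+2) = C(3,1) × 0.51808^2 × 0.48192^1 = 3 × 0.26840689 × 0.48192 = 0.388052 (base)
P(M+6) = C(3,3) × 0.51808^0 × 0.48192^3 = 1 × 1.0000 × 0.11192442 = 0.111924
Relative intensity = 0.111924 / 0.388052 × 100 = 28.8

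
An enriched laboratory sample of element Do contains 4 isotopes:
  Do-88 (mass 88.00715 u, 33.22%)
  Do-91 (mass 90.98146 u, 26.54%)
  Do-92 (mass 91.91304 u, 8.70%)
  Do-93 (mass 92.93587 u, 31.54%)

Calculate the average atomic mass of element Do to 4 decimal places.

90.6909 u

The abundance-weighted mean is 0.3322 × 88.00715 + 0.2654 × 90.98146 + 0.0870 × 91.91304 + 0.3154 × 92.93587
= 29.235975 + 24.146479 + 7.996434 + 29.311973 = 90.690861 u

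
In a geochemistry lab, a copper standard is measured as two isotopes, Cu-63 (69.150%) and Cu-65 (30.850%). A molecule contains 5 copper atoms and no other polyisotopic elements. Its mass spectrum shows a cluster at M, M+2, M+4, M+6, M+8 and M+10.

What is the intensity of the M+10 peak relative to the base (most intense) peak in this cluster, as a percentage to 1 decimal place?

(0.69150 + 0.30850)^5 gives M 0.1581, M+2 0.3527, M+4 0.3147, M+6 0.1404, M+8 0.0313, M+10 0.0028; the largest is M+2.
P(M+2) = C(5,1) × 0.69150^4 × 0.30850^1 = 5 × 0.2286487 × 0.3085 = 0.352691 (base)
P(M+10) = C(5,5) × 0.69150^0 × 0.30850^5 = 1 × 1.0000 × 0.00279432 = 0.002794
Relative intensity = 0.002794 / 0.352691 × 100 = 0.8

0.8%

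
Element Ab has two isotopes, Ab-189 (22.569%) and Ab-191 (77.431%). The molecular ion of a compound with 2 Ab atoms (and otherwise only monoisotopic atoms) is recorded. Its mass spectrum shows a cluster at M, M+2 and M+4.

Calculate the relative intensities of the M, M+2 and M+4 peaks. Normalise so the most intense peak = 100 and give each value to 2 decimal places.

8.50 : 58.29 : 100.00

Each Ab atom is independently Ab-189 (p = 0.22569) or Ab-191 (q = 0.77431); the cluster is the binomial expansion (p + q)^2.
P(M) = 0.22569^2 = 0.050936
P(M+2) = 2 × 0.22569^1 × 0.77431^1 = 0.349508
P(M+4) = 0.77431^2 = 0.599556
The M+4 peak is largest (0.599556); scaling to 100 gives 8.50 : 58.29 : 100.00.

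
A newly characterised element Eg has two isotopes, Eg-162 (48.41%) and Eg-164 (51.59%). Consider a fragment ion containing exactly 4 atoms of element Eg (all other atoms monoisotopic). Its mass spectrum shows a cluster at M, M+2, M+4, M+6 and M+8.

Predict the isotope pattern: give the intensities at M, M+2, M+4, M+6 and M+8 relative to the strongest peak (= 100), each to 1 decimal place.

The 4 Eg atoms are independent, so intensities follow the terms of (0.4841 + 0.5159)^4.
P(M) = 0.4841^4 = 0.054921
P(M+2) = 4 × 0.4841^3 × 0.5159^1 = 0.234116
P(M+4) = 6 × 0.4841^2 × 0.5159^2 = 0.374242
P(M+6) = 4 × 0.4841^1 × 0.5159^3 = 0.265884
P(M+8) = 0.5159^4 = 0.070837
The M+4 peak is largest (0.374242); scaling to 100 gives 14.7 : 62.6 : 100.0 : 71.0 : 18.9.

14.7 : 62.6 : 100.0 : 71.0 : 18.9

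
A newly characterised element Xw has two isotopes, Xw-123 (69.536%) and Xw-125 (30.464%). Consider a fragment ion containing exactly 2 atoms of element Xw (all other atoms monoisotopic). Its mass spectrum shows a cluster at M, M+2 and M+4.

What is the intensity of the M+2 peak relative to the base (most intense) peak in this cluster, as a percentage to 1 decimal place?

Binomial terms of (0.69536 + 0.30464)^2: M 0.4835, M+2 0.4237, M+4 0.0928 → M is the base peak.
P(M) = C(2,0) × 0.69536^2 × 0.30464^0 = 1 × 0.48352553 × 1.0000 = 0.483526 (base)
P(M+2) = C(2,1) × 0.69536^1 × 0.30464^1 = 2 × 0.69536 × 0.30464 = 0.423669
Relative intensity = 0.423669 / 0.483526 × 100 = 87.6

87.6%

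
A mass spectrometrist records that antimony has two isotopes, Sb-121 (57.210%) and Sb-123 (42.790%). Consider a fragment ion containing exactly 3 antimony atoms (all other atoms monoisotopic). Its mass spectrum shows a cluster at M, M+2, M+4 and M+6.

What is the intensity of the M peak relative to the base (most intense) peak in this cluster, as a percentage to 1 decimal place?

44.6%

(0.57210 + 0.42790)^3 gives M 0.1872, M+2 0.4202, M+4 0.3143, M+6 0.0783; the largest is M+2.
P(M+2) = C(3,1) × 0.57210^2 × 0.42790^1 = 3 × 0.32729841 × 0.4279 = 0.420153 (base)
P(M) = C(3,0) × 0.57210^3 × 0.42790^0 = 1 × 0.18724742 × 1.0000 = 0.187247
Relative intensity = 0.187247 / 0.420153 × 100 = 44.6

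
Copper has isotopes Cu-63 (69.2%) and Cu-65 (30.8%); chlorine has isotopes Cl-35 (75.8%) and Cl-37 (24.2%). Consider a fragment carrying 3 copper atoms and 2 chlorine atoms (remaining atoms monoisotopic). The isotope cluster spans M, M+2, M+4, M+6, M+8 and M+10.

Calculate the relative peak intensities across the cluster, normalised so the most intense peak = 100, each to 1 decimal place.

Copper pattern (n=3): 0.33137389 : 0.44247034 : 0.19693766 : 0.02921811
Chlorine pattern (n=2): 0.574564 : 0.366872 : 0.058564
Convolve the two distributions (both contribute in 2-u steps):
  M: 0.33137389×0.574564 = 0.190396
  M+2: 0.33137389×0.366872 + 0.44247034×0.574564 = 0.375799
  M+4: 0.33137389×0.058564 + 0.44247034×0.366872 + 0.19693766×0.574564 = 0.294890
  M+6: 0.44247034×0.058564 + 0.19693766×0.366872 + 0.02921811×0.574564 = 0.114951
  M+8: 0.19693766×0.058564 + 0.02921811×0.366872 = 0.022253
  M+10: 0.02921811×0.058564 = 0.001711
Scale to base peak (0.375799) = 100: 50.7 : 100.0 : 78.5 : 30.6 : 5.9 : 0.5

50.7 : 100.0 : 78.5 : 30.6 : 5.9 : 0.5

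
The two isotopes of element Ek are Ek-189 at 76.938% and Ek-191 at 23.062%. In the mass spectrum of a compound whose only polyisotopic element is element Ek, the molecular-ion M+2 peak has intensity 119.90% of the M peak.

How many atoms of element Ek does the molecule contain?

4

For n independent Ek atoms, I(M+2)/I(M) = n · (abundance Ek-191) / (abundance Ek-189) = n · 0.23062/0.76938.
n = 1.1990 × 0.76938/0.23062 = 4.00 ≈ 4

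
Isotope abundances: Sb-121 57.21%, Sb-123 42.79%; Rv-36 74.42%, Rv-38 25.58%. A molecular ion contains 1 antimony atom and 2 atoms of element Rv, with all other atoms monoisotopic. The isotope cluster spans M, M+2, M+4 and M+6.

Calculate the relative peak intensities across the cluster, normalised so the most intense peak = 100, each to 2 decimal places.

Antimony pattern (n=1): 0.5721 : 0.4279
Element Rv pattern (n=2): 0.55383364 : 0.38073272 : 0.06543364
Convolve the two distributions (both contribute in 2-u steps):
  M: 0.5721×0.55383364 = 0.316848
  M+2: 0.5721×0.38073272 + 0.4279×0.55383364 = 0.454803
  M+4: 0.5721×0.06543364 + 0.4279×0.38073272 = 0.200350
  M+6: 0.4279×0.06543364 = 0.027999
Scale to base peak (0.454803) = 100: 69.67 : 100.00 : 44.05 : 6.16

69.67 : 100.00 : 44.05 : 6.16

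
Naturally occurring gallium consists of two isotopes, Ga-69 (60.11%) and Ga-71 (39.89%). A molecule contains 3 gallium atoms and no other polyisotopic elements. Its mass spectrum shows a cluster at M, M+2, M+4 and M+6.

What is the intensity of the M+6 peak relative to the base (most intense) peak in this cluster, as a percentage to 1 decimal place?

14.7%

Term probabilities: M 0.2172, M+2 0.4324, M+4 0.2869, M+6 0.0635. Base peak = M+2.
P(M+2) = C(3,1) × 0.6011^2 × 0.3989^1 = 3 × 0.36132121 × 0.3989 = 0.432393 (base)
P(M+6) = C(3,3) × 0.6011^0 × 0.3989^3 = 1 × 1.0000 × 0.06347345 = 0.063473
Relative intensity = 0.063473 / 0.432393 × 100 = 14.7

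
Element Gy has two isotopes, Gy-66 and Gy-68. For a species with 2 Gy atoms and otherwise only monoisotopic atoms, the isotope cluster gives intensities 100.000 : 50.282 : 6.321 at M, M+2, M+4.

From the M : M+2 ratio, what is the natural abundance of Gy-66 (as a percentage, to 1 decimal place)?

Let p = fractional abundance of Gy-66. I(M+2)/I(M) = [C(2,1)·p^1·(1−p)] / p^2 = 2·(1−p)/p = 50.282/100.000 = 0.5028
(1−p)/p = 0.5028/2 = 0.2514  ⇒  p = 1/(1 + 0.2514) = 0.7991
Gy-66: 79.9%, Gy-68: 20.1%.

79.9%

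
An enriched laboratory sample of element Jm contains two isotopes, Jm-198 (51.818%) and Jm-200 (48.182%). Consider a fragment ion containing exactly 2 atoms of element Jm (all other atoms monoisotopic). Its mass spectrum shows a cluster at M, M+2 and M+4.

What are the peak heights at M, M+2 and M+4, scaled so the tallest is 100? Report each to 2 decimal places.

53.77 : 100.00 : 46.49

Each Jm atom is independently Jm-198 (p = 0.51818) or Jm-200 (q = 0.48182); the cluster is the binomial expansion (p + q)^2.
P(M) = 0.51818^2 = 0.268511
P(M+2) = 2 × 0.51818^1 × 0.48182^1 = 0.499339
P(M+4) = 0.48182^2 = 0.232151
The M+2 peak is largest (0.499339); scaling to 100 gives 53.77 : 100.00 : 46.49.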